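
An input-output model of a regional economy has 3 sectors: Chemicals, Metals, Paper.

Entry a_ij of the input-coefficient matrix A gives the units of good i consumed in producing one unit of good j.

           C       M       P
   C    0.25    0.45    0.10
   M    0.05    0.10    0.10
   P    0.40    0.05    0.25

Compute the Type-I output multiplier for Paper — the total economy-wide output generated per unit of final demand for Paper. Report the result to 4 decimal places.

I − A =
  [   0.75    -0.45    -0.10]
  [  -0.05     0.90    -0.10]
  [  -0.40    -0.05     0.75]
Cofactors of I−A, C_ij = (−1)^(i+j)·(minor ij) (rows/columns in the sector order above):
  C_11 = (0.90)(0.75) − (-0.10)(-0.05) = 0.6700
  C_12 = −[(-0.05)(0.75) − (-0.10)(-0.40)] = 0.0775
  C_13 = (-0.05)(-0.05) − (0.90)(-0.40) = 0.3625
  C_21 = −[(-0.45)(0.75) − (-0.10)(-0.05)] = 0.3425
  C_22 = (0.75)(0.75) − (-0.10)(-0.40) = 0.5225
  C_23 = −[(0.75)(-0.05) − (-0.45)(-0.40)] = 0.2175
  C_31 = (-0.45)(-0.10) − (-0.10)(0.90) = 0.1350
  C_32 = −[(0.75)(-0.10) − (-0.10)(-0.05)] = 0.0800
  C_33 = (0.75)(0.90) − (-0.45)(-0.05) = 0.6525
det(I−A) = Σ_j (I−A)_1j·C_1j = (0.75)(0.6700) + (-0.45)(0.0775) + (-0.10)(0.3625) = 0.431375
adj(I−A) = Cᵀ =
  [ 0.6700   0.3425   0.1350]
  [ 0.0775   0.5225   0.0800]
  [ 0.3625   0.2175   0.6525]
(I − A)⁻¹ = adj(I−A) / det(I−A) ≈
  [   1.55317     0.79397     0.31295]
  [   0.17966     1.21124     0.18545]
  [   0.84034     0.50420     1.51261]
The output multiplier for sector j is the column-j sum of the Leontief inverse (I − A)⁻¹ = adj(I−A) / det(I−A).
Column P of adj(I−A): (0.1350, 0.0800, 0.6525); det(I−A) = 0.431375.
m_P = (0.1350 + 0.0800 + 0.6525) / 0.431375 = 0.8675 / 0.431375 ≈ 2.0110.

m_P = 2.0110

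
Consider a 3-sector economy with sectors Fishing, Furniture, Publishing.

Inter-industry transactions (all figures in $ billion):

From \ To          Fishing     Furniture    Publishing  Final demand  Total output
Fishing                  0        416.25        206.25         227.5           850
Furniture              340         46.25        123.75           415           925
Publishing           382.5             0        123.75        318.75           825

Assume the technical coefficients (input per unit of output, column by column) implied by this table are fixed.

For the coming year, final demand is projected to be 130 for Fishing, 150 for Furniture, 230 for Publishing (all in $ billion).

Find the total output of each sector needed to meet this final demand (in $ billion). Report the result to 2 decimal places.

x_1 = 449.49, x_2 = 427.45, x_3 = 508.55

Technical coefficients a_ij = z_ij / X_j:
  a_11 = 0/850 = 0.00, a_21 = 340/850 = 0.40, a_31 = 382.5/850 = 0.45
  a_12 = 416.25/925 = 0.45, a_22 = 46.25/925 = 0.05, a_32 = 0/925 = 0.00
  a_13 = 206.25/825 = 0.25, a_23 = 123.75/825 = 0.15, a_33 = 123.75/825 = 0.15
I − A =
  [   1.00    -0.45    -0.25]
  [  -0.40     0.95    -0.15]
  [  -0.45     0.00     0.85]
Cofactors of I−A, C_ij = (−1)^(i+j)·(minor ij) (rows/columns in the sector order above):
  C_11 = (0.95)(0.85) − (-0.15)(0.00) = 0.8075
  C_12 = −[(-0.40)(0.85) − (-0.15)(-0.45)] = 0.4075
  C_13 = (-0.40)(0.00) − (0.95)(-0.45) = 0.4275
  C_21 = −[(-0.45)(0.85) − (-0.25)(0.00)] = 0.3825
  C_22 = (1.00)(0.85) − (-0.25)(-0.45) = 0.7375
  C_23 = −[(1.00)(0.00) − (-0.45)(-0.45)] = 0.2025
  C_31 = (-0.45)(-0.15) − (-0.25)(0.95) = 0.3050
  C_32 = −[(1.00)(-0.15) − (-0.25)(-0.40)] = 0.2500
  C_33 = (1.00)(0.95) − (-0.45)(-0.40) = 0.7700
det(I−A) = Σ_j (I−A)_1j·C_1j = (1.00)(0.8075) + (-0.45)(0.4075) + (-0.25)(0.4275) = 0.51725
adj(I−A) = Cᵀ =
  [ 0.8075   0.3825   0.3050]
  [ 0.4075   0.7375   0.2500]
  [ 0.4275   0.2025   0.7700]
(I − A)⁻¹ = adj(I−A) / det(I−A) ≈
  [   1.5611     0.7395     0.5897]
  [   0.7878     1.4258     0.4833]
  [   0.8265     0.3915     1.4886]
x = (I − A)⁻¹ d = adj(I−A)·d / det(I−A), with det(I−A) = 0.51725:
  x_1 = (0.8075·130 + 0.3825·150 + 0.3050·230) / 0.51725 = 232.50 / 0.51725 ≈ 449.49
  x_2 = (0.4075·130 + 0.7375·150 + 0.2500·230) / 0.51725 = 221.10 / 0.51725 ≈ 427.45
  x_3 = (0.4275·130 + 0.2025·150 + 0.7700·230) / 0.51725 = 263.05 / 0.51725 ≈ 508.55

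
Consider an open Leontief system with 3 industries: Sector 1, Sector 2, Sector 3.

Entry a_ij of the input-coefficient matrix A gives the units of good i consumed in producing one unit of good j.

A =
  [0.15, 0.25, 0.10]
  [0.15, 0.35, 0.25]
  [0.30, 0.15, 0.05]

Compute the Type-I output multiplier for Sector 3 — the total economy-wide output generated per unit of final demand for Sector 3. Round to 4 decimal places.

m_3 = 2.0870

I − A =
  [   0.85    -0.25    -0.10]
  [  -0.15     0.65    -0.25]
  [  -0.30    -0.15     0.95]
Cofactors of I−A, C_ij = (−1)^(i+j)·(minor ij) (rows/columns in the sector order above):
  C_11 = (0.65)(0.95) − (-0.25)(-0.15) = 0.5800
  C_12 = −[(-0.15)(0.95) − (-0.25)(-0.30)] = 0.2175
  C_13 = (-0.15)(-0.15) − (0.65)(-0.30) = 0.2175
  C_21 = −[(-0.25)(0.95) − (-0.10)(-0.15)] = 0.2525
  C_22 = (0.85)(0.95) − (-0.10)(-0.30) = 0.7775
  C_23 = −[(0.85)(-0.15) − (-0.25)(-0.30)] = 0.2025
  C_31 = (-0.25)(-0.25) − (-0.10)(0.65) = 0.1275
  C_32 = −[(0.85)(-0.25) − (-0.10)(-0.15)] = 0.2275
  C_33 = (0.85)(0.65) − (-0.25)(-0.15) = 0.5150
det(I−A) = Σ_j (I−A)_1j·C_1j = (0.85)(0.5800) + (-0.25)(0.2175) + (-0.10)(0.2175) = 0.416875
adj(I−A) = Cᵀ =
  [ 0.5800   0.2525   0.1275]
  [ 0.2175   0.7775   0.2275]
  [ 0.2175   0.2025   0.5150]
(I − A)⁻¹ = adj(I−A) / det(I−A) ≈
  [   1.39130     0.60570     0.30585]
  [   0.52174     1.86507     0.54573]
  [   0.52174     0.48576     1.23538]
The output multiplier for sector j is the column-j sum of the Leontief inverse (I − A)⁻¹ = adj(I−A) / det(I−A).
Column 3 of adj(I−A): (0.1275, 0.2275, 0.5150); det(I−A) = 0.416875.
m_3 = (0.1275 + 0.2275 + 0.5150) / 0.416875 = 0.87 / 0.416875 ≈ 2.0870.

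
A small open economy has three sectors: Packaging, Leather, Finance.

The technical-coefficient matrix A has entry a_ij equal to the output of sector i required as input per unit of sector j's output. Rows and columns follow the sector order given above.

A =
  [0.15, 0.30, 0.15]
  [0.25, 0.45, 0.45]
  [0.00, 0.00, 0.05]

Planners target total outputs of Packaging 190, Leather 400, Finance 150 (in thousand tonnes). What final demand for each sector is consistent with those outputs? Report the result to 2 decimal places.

d_1 = 19.00, d_2 = 105.00, d_3 = 142.50

I − A =
  [   0.85    -0.30    -0.15]
  [  -0.25     0.55    -0.45]
  [   0.00     0.00     0.95]
d = (I − A) x:
  d_1 = (+0.85)·190 + (-0.30)·400 + (-0.15)·150 = 19.00
  d_2 = (-0.25)·190 + (+0.55)·400 + (-0.45)·150 = 105.00
  d_3 = (+0.00)·190 + (+0.00)·400 + (+0.95)·150 = 142.50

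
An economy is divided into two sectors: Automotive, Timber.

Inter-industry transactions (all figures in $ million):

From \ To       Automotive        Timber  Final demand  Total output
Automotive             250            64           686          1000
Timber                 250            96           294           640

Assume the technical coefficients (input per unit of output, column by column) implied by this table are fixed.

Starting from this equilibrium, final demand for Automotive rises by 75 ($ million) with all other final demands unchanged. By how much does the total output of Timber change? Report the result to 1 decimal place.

Δx_2 = 30.6

Technical coefficients a_ij = z_ij / X_j:
  a_11 = 250/1000 = 0.25, a_21 = 250/1000 = 0.25
  a_12 = 64/640 = 0.10, a_22 = 96/640 = 0.15
I − A =
  [   0.75    -0.10]
  [  -0.25     0.85]
det(I−A) = (0.75)(0.85) − (-0.10)(-0.25) = 0.6125
adj(I−A) = [[0.85, 0.10], [0.25, 0.75]]
(I − A)⁻¹ = adj(I−A) / det(I−A) ≈
  [   1.3878     0.1633]
  [   0.4082     1.2245]
Δx = (I − A)⁻¹ Δd with Δd having +75 in the Automotive component and 0 elsewhere.
So Δx_2 = L_21 · (+75), where L_21 = adj(I−A)_21 / det(I−A) = 0.25 / 0.6125.
Δx_2 = 0.25 × (+75) / 0.6125 = 18.75 / 0.6125 ≈ 30.6.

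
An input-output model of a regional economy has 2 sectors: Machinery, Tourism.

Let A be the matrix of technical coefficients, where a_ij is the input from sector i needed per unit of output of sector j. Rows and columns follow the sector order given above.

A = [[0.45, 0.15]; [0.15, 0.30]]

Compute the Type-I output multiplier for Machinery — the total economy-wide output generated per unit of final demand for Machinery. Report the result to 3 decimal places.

m_M = 2.345

I − A =
  [   0.55    -0.15]
  [  -0.15     0.70]
det(I−A) = (0.55)(0.70) − (-0.15)(-0.15) = 0.3625
adj(I−A) = [[0.70, 0.15], [0.15, 0.55]]
(I − A)⁻¹ = adj(I−A) / det(I−A) ≈
  [   1.9310     0.4138]
  [   0.4138     1.5172]
The output multiplier for sector j is the column-j sum of the Leontief inverse (I − A)⁻¹ = adj(I−A) / det(I−A).
Column M of adj(I−A): (0.70, 0.15); det(I−A) = 0.3625.
m_M = (0.70 + 0.15) / 0.3625 = 0.85 / 0.3625 ≈ 2.345.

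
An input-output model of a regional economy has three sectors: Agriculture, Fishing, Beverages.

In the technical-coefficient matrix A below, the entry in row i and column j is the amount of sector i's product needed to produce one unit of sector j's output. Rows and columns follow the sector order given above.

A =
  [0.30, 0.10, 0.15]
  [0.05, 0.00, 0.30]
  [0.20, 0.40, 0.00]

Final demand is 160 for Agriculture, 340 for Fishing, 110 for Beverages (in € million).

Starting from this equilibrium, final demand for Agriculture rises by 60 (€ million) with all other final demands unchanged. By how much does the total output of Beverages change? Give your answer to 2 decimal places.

Δx_B = 23.08

I − A =
  [   0.70    -0.10    -0.15]
  [  -0.05     1.00    -0.30]
  [  -0.20    -0.40     1.00]
Cofactors of I−A, C_ij = (−1)^(i+j)·(minor ij) (rows/columns in the sector order above):
  C_11 = (1.00)(1.00) − (-0.30)(-0.40) = 0.8800
  C_12 = −[(-0.05)(1.00) − (-0.30)(-0.20)] = 0.1100
  C_13 = (-0.05)(-0.40) − (1.00)(-0.20) = 0.2200
  C_21 = −[(-0.10)(1.00) − (-0.15)(-0.40)] = 0.1600
  C_22 = (0.70)(1.00) − (-0.15)(-0.20) = 0.6700
  C_23 = −[(0.70)(-0.40) − (-0.10)(-0.20)] = 0.3000
  C_31 = (-0.10)(-0.30) − (-0.15)(1.00) = 0.1800
  C_32 = −[(0.70)(-0.30) − (-0.15)(-0.05)] = 0.2175
  C_33 = (0.70)(1.00) − (-0.10)(-0.05) = 0.6950
det(I−A) = Σ_j (I−A)_1j·C_1j = (0.70)(0.8800) + (-0.10)(0.1100) + (-0.15)(0.2200) = 0.5720
adj(I−A) = Cᵀ =
  [ 0.8800   0.1600   0.1800]
  [ 0.1100   0.6700   0.2175]
  [ 0.2200   0.3000   0.6950]
(I − A)⁻¹ = adj(I−A) / det(I−A) ≈
  [   1.5385     0.2797     0.3147]
  [   0.1923     1.1713     0.3802]
  [   0.3846     0.5245     1.2150]
Δx = (I − A)⁻¹ Δd with Δd having +60 in the Agriculture component and 0 elsewhere.
So Δx_B = L_BA · (+60), where L_BA = adj(I−A)_BA / det(I−A) = 0.2200 / 0.5720.
Δx_B = 0.2200 × (+60) / 0.5720 = 13.20 / 0.5720 ≈ 23.08.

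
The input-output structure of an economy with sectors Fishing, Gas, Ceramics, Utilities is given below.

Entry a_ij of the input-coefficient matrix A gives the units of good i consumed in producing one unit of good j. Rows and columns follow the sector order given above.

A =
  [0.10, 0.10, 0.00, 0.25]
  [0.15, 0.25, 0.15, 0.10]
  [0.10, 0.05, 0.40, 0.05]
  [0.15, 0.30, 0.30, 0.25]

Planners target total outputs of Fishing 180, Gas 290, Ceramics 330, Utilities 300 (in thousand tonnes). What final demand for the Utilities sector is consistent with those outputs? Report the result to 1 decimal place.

d_U = 12.0

I − A =
  [   0.90    -0.10     0.00    -0.25]
  [  -0.15     0.75    -0.15    -0.10]
  [  -0.10    -0.05     0.60    -0.05]
  [  -0.15    -0.30    -0.30     0.75]
d = (I − A) x:
  d_F = (+0.90)·180 + (-0.10)·290 + (+0.00)·330 + (-0.25)·300 = 58.0
  d_G = (-0.15)·180 + (+0.75)·290 + (-0.15)·330 + (-0.10)·300 = 111.0
  d_C = (-0.10)·180 + (-0.05)·290 + (+0.60)·330 + (-0.05)·300 = 150.5
  d_U = (-0.15)·180 + (-0.30)·290 + (-0.30)·330 + (+0.75)·300 = 12.0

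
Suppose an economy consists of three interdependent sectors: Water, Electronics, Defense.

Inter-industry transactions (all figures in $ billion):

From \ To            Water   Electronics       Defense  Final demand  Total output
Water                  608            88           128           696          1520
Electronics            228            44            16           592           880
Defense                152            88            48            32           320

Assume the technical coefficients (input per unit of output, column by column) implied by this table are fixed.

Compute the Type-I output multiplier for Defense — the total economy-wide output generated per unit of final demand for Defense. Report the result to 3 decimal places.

Technical coefficients a_ij = z_ij / X_j:
  a_WW = 608/1520 = 0.40, a_EW = 228/1520 = 0.15, a_DW = 152/1520 = 0.10
  a_WE = 88/880 = 0.10, a_EE = 44/880 = 0.05, a_DE = 88/880 = 0.10
  a_WD = 128/320 = 0.40, a_ED = 16/320 = 0.05, a_DD = 48/320 = 0.15
I − A =
  [   0.60    -0.10    -0.40]
  [  -0.15     0.95    -0.05]
  [  -0.10    -0.10     0.85]
Cofactors of I−A, C_ij = (−1)^(i+j)·(minor ij) (rows/columns in the sector order above):
  C_11 = (0.95)(0.85) − (-0.05)(-0.10) = 0.8025
  C_12 = −[(-0.15)(0.85) − (-0.05)(-0.10)] = 0.1325
  C_13 = (-0.15)(-0.10) − (0.95)(-0.10) = 0.1100
  C_21 = −[(-0.10)(0.85) − (-0.40)(-0.10)] = 0.1250
  C_22 = (0.60)(0.85) − (-0.40)(-0.10) = 0.4700
  C_23 = −[(0.60)(-0.10) − (-0.10)(-0.10)] = 0.0700
  C_31 = (-0.10)(-0.05) − (-0.40)(0.95) = 0.3850
  C_32 = −[(0.60)(-0.05) − (-0.40)(-0.15)] = 0.0900
  C_33 = (0.60)(0.95) − (-0.10)(-0.15) = 0.5550
det(I−A) = Σ_j (I−A)_1j·C_1j = (0.60)(0.8025) + (-0.10)(0.1325) + (-0.40)(0.1100) = 0.42425
adj(I−A) = Cᵀ =
  [ 0.8025   0.1250   0.3850]
  [ 0.1325   0.4700   0.0900]
  [ 0.1100   0.0700   0.5550]
(I − A)⁻¹ = adj(I−A) / det(I−A) ≈
  [   1.8916     0.2946     0.9075]
  [   0.3123     1.1078     0.2121]
  [   0.2593     0.1650     1.3082]
The output multiplier for sector j is the column-j sum of the Leontief inverse (I − A)⁻¹ = adj(I−A) / det(I−A).
Column D of adj(I−A): (0.3850, 0.0900, 0.5550); det(I−A) = 0.42425.
m_D = (0.3850 + 0.0900 + 0.5550) / 0.42425 = 1.03 / 0.42425 ≈ 2.428.

m_D = 2.428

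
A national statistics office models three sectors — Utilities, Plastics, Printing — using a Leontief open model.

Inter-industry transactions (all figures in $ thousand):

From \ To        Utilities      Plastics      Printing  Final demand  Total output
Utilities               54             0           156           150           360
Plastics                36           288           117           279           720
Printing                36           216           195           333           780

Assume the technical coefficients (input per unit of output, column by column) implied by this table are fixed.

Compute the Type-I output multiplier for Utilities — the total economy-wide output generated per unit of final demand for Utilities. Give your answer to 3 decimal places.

m_1 = 1.793

Technical coefficients a_ij = z_ij / X_j:
  a_11 = 54/360 = 0.15, a_21 = 36/360 = 0.10, a_31 = 36/360 = 0.10
  a_12 = 0/720 = 0.00, a_22 = 288/720 = 0.40, a_32 = 216/720 = 0.30
  a_13 = 156/780 = 0.20, a_23 = 117/780 = 0.15, a_33 = 195/780 = 0.25
I − A =
  [   0.85     0.00    -0.20]
  [  -0.10     0.60    -0.15]
  [  -0.10    -0.30     0.75]
Cofactors of I−A, C_ij = (−1)^(i+j)·(minor ij) (rows/columns in the sector order above):
  C_11 = (0.60)(0.75) − (-0.15)(-0.30) = 0.4050
  C_12 = −[(-0.10)(0.75) − (-0.15)(-0.10)] = 0.0900
  C_13 = (-0.10)(-0.30) − (0.60)(-0.10) = 0.0900
  C_21 = −[(0.00)(0.75) − (-0.20)(-0.30)] = 0.0600
  C_22 = (0.85)(0.75) − (-0.20)(-0.10) = 0.6175
  C_23 = −[(0.85)(-0.30) − (0.00)(-0.10)] = 0.2550
  C_31 = (0.00)(-0.15) − (-0.20)(0.60) = 0.1200
  C_32 = −[(0.85)(-0.15) − (-0.20)(-0.10)] = 0.1475
  C_33 = (0.85)(0.60) − (0.00)(-0.10) = 0.5100
det(I−A) = Σ_j (I−A)_1j·C_1j = (0.85)(0.4050) + (0.00)(0.0900) + (-0.20)(0.0900) = 0.32625
adj(I−A) = Cᵀ =
  [ 0.4050   0.0600   0.1200]
  [ 0.0900   0.6175   0.1475]
  [ 0.0900   0.2550   0.5100]
(I − A)⁻¹ = adj(I−A) / det(I−A) ≈
  [   1.2414     0.1839     0.3678]
  [   0.2759     1.8927     0.4521]
  [   0.2759     0.7816     1.5632]
The output multiplier for sector j is the column-j sum of the Leontief inverse (I − A)⁻¹ = adj(I−A) / det(I−A).
Column 1 of adj(I−A): (0.4050, 0.0900, 0.0900); det(I−A) = 0.32625.
m_1 = (0.4050 + 0.0900 + 0.0900) / 0.32625 = 0.585 / 0.32625 ≈ 1.793.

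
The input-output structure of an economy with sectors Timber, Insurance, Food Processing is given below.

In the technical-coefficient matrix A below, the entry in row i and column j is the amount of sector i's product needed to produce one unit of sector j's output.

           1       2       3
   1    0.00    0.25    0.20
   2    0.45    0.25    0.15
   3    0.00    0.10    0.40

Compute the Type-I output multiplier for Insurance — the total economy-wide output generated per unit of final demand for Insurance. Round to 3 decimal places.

m_2 = 2.427

I − A =
  [   1.00    -0.25    -0.20]
  [  -0.45     0.75    -0.15]
  [   0.00    -0.10     0.60]
Cofactors of I−A, C_ij = (−1)^(i+j)·(minor ij) (rows/columns in the sector order above):
  C_11 = (0.75)(0.60) − (-0.15)(-0.10) = 0.4350
  C_12 = −[(-0.45)(0.60) − (-0.15)(0.00)] = 0.2700
  C_13 = (-0.45)(-0.10) − (0.75)(0.00) = 0.0450
  C_21 = −[(-0.25)(0.60) − (-0.20)(-0.10)] = 0.1700
  C_22 = (1.00)(0.60) − (-0.20)(0.00) = 0.6000
  C_23 = −[(1.00)(-0.10) − (-0.25)(0.00)] = 0.1000
  C_31 = (-0.25)(-0.15) − (-0.20)(0.75) = 0.1875
  C_32 = −[(1.00)(-0.15) − (-0.20)(-0.45)] = 0.2400
  C_33 = (1.00)(0.75) − (-0.25)(-0.45) = 0.6375
det(I−A) = Σ_j (I−A)_1j·C_1j = (1.00)(0.4350) + (-0.25)(0.2700) + (-0.20)(0.0450) = 0.3585
adj(I−A) = Cᵀ =
  [ 0.4350   0.1700   0.1875]
  [ 0.2700   0.6000   0.2400]
  [ 0.0450   0.1000   0.6375]
(I − A)⁻¹ = adj(I−A) / det(I−A) ≈
  [   1.2134     0.4742     0.5230]
  [   0.7531     1.6736     0.6695]
  [   0.1255     0.2789     1.7782]
The output multiplier for sector j is the column-j sum of the Leontief inverse (I − A)⁻¹ = adj(I−A) / det(I−A).
Column 2 of adj(I−A): (0.1700, 0.6000, 0.1000); det(I−A) = 0.3585.
m_2 = (0.1700 + 0.6000 + 0.1000) / 0.3585 = 0.87 / 0.3585 ≈ 2.427.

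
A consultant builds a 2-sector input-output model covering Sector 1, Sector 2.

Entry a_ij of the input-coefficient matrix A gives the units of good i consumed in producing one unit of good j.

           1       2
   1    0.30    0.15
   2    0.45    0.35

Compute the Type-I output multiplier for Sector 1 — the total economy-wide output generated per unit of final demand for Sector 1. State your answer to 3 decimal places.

m_1 = 2.839

I − A =
  [   0.70    -0.15]
  [  -0.45     0.65]
det(I−A) = (0.70)(0.65) − (-0.15)(-0.45) = 0.3875
adj(I−A) = [[0.65, 0.15], [0.45, 0.70]]
(I − A)⁻¹ = adj(I−A) / det(I−A) ≈
  [   1.6774     0.3871]
  [   1.1613     1.8065]
The output multiplier for sector j is the column-j sum of the Leontief inverse (I − A)⁻¹ = adj(I−A) / det(I−A).
Column 1 of adj(I−A): (0.65, 0.45); det(I−A) = 0.3875.
m_1 = (0.65 + 0.45) / 0.3875 = 1.10 / 0.3875 ≈ 2.839.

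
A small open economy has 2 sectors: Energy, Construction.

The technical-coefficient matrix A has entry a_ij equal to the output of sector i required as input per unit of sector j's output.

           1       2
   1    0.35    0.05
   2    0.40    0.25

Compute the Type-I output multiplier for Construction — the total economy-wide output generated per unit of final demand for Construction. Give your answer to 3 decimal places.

I − A =
  [   0.65    -0.05]
  [  -0.40     0.75]
det(I−A) = (0.65)(0.75) − (-0.05)(-0.40) = 0.4675
adj(I−A) = [[0.75, 0.05], [0.40, 0.65]]
(I − A)⁻¹ = adj(I−A) / det(I−A) ≈
  [   1.6043     0.1070]
  [   0.8556     1.3904]
The output multiplier for sector j is the column-j sum of the Leontief inverse (I − A)⁻¹ = adj(I−A) / det(I−A).
Column 2 of adj(I−A): (0.05, 0.65); det(I−A) = 0.4675.
m_2 = (0.05 + 0.65) / 0.4675 = 0.70 / 0.4675 ≈ 1.497.

m_2 = 1.497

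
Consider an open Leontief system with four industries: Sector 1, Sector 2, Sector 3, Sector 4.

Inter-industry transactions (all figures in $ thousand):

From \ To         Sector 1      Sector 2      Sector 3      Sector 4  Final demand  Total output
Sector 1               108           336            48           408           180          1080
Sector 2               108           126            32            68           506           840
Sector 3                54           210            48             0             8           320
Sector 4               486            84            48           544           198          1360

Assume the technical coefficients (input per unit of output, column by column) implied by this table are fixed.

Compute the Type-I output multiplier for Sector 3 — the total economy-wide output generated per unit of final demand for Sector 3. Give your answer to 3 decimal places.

Technical coefficients a_ij = z_ij / X_j:
  a_11 = 108/1080 = 0.10, a_21 = 108/1080 = 0.10, a_31 = 54/1080 = 0.05, a_41 = 486/1080 = 0.45
  a_12 = 336/840 = 0.40, a_22 = 126/840 = 0.15, a_32 = 210/840 = 0.25, a_42 = 84/840 = 0.10
  a_13 = 48/320 = 0.15, a_23 = 32/320 = 0.10, a_33 = 48/320 = 0.15, a_43 = 48/320 = 0.15
  a_14 = 408/1360 = 0.30, a_24 = 68/1360 = 0.05, a_34 = 0/1360 = 0.00, a_44 = 544/1360 = 0.40
I − A =
  [   0.90    -0.40    -0.15    -0.30]
  [  -0.10     0.85    -0.10    -0.05]
  [  -0.05    -0.25     0.85     0.00]
  [  -0.45    -0.10    -0.15     0.60]
Compute the cofactors C_ij = (−1)^(i+j)·(3×3 minor ij) of I−A; the adjugate is their transpose:
adj(I−A) = Cᵀ =
  [ 0.412375   0.263250   0.144000   0.228125]
  [ 0.073500   0.337500   0.064125   0.064875]
  [ 0.045875   0.114750   0.303750   0.032500]
  [ 0.333000   0.282375   0.194625   0.581625]
det(I−A) = Σ_j (I−A)_1j·C_1j = (0.90)(0.412375) + (-0.40)(0.073500) + (-0.15)(0.045875) + (-0.30)(0.333000) = 0.23495625
(I − A)⁻¹ = adj(I−A) / det(I−A) ≈
  [   1.7551     1.1204     0.6129     0.9709]
  [   0.3128     1.4364     0.2729     0.2761]
  [   0.1952     0.4884     1.2928     0.1383]
  [   1.4173     1.2018     0.8283     2.4755]
The output multiplier for sector j is the column-j sum of the Leontief inverse (I − A)⁻¹ = adj(I−A) / det(I−A).
Column 3 of adj(I−A): (0.144000, 0.064125, 0.303750, 0.194625); det(I−A) = 0.23495625.
m_3 = (0.144000 + 0.064125 + 0.303750 + 0.194625) / 0.23495625 = 0.7065 / 0.23495625 ≈ 3.007.

m_3 = 3.007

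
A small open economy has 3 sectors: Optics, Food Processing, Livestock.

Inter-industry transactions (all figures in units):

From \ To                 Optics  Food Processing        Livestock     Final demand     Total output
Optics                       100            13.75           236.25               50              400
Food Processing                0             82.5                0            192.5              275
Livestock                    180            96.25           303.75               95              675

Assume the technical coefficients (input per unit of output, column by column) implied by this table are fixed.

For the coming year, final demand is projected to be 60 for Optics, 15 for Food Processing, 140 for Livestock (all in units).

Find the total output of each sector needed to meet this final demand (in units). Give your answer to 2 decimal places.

Technical coefficients a_ij = z_ij / X_j:
  a_11 = 100/400 = 0.25, a_21 = 0/400 = 0.00, a_31 = 180/400 = 0.45
  a_12 = 13.75/275 = 0.05, a_22 = 82.5/275 = 0.30, a_32 = 96.25/275 = 0.35
  a_13 = 236.25/675 = 0.35, a_23 = 0/675 = 0.00, a_33 = 303.75/675 = 0.45
I − A =
  [   0.75    -0.05    -0.35]
  [   0.00     0.70     0.00]
  [  -0.45    -0.35     0.55]
Cofactors of I−A, C_ij = (−1)^(i+j)·(minor ij) (rows/columns in the sector order above):
  C_11 = (0.70)(0.55) − (0.00)(-0.35) = 0.3850
  C_12 = −[(0.00)(0.55) − (0.00)(-0.45)] = 0.0000
  C_13 = (0.00)(-0.35) − (0.70)(-0.45) = 0.3150
  C_21 = −[(-0.05)(0.55) − (-0.35)(-0.35)] = 0.1500
  C_22 = (0.75)(0.55) − (-0.35)(-0.45) = 0.2550
  C_23 = −[(0.75)(-0.35) − (-0.05)(-0.45)] = 0.2850
  C_31 = (-0.05)(0.00) − (-0.35)(0.70) = 0.2450
  C_32 = −[(0.75)(0.00) − (-0.35)(0.00)] = 0.0000
  C_33 = (0.75)(0.70) − (-0.05)(0.00) = 0.5250
det(I−A) = Σ_j (I−A)_1j·C_1j = (0.75)(0.3850) + (-0.05)(0.0000) + (-0.35)(0.3150) = 0.1785
adj(I−A) = Cᵀ =
  [ 0.3850   0.1500   0.2450]
  [ 0.0000   0.2550   0.0000]
  [ 0.3150   0.2850   0.5250]
(I − A)⁻¹ = adj(I−A) / det(I−A) ≈
  [   2.1569     0.8403     1.3725]
  [   0.0000     1.4286     0.0000]
  [   1.7647     1.5966     2.9412]
x = (I − A)⁻¹ d = adj(I−A)·d / det(I−A), with det(I−A) = 0.1785:
  x_1 = (0.3850·60 + 0.1500·15 + 0.2450·140) / 0.1785 = 59.65 / 0.1785 ≈ 334.17
  x_2 = (0.0000·60 + 0.2550·15 + 0.0000·140) / 0.1785 = 3.825 / 0.1785 ≈ 21.43
  x_3 = (0.3150·60 + 0.2850·15 + 0.5250·140) / 0.1785 = 96.675 / 0.1785 ≈ 541.60

x_1 = 334.17, x_2 = 21.43, x_3 = 541.60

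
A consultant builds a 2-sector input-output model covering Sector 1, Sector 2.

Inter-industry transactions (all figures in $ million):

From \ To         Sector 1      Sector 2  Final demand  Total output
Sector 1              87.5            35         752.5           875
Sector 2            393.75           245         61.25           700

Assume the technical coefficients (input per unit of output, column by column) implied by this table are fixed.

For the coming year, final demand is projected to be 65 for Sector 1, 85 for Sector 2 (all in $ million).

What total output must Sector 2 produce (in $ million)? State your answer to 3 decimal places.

Technical coefficients a_ij = z_ij / X_j:
  a_11 = 87.5/875 = 0.10, a_21 = 393.75/875 = 0.45
  a_12 = 35/700 = 0.05, a_22 = 245/700 = 0.35
I − A =
  [   0.90    -0.05]
  [  -0.45     0.65]
det(I−A) = (0.90)(0.65) − (-0.05)(-0.45) = 0.5625
adj(I−A) = [[0.65, 0.05], [0.45, 0.90]]
(I − A)⁻¹ = adj(I−A) / det(I−A) ≈
  [   1.1556     0.0889]
  [   0.8000     1.6000]
x = (I − A)⁻¹ d = adj(I−A)·d / det(I−A), with det(I−A) = 0.5625:
  x_1 = (0.65·65 + 0.05·85) / 0.5625 = 46.50 / 0.5625 ≈ 82.667
  x_2 = (0.45·65 + 0.90·85) / 0.5625 = 105.75 / 0.5625 = 188.000

x_2 = 188.000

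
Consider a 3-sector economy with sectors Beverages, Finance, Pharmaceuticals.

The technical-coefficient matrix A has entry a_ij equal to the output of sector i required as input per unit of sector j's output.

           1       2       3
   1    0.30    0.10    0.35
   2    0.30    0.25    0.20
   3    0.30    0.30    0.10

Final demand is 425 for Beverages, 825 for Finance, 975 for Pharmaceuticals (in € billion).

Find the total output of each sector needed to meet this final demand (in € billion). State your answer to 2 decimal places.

x_1 = 2428.85, x_2 = 2827.68, x_3 = 2835.51

I − A =
  [   0.70    -0.10    -0.35]
  [  -0.30     0.75    -0.20]
  [  -0.30    -0.30     0.90]
Cofactors of I−A, C_ij = (−1)^(i+j)·(minor ij) (rows/columns in the sector order above):
  C_11 = (0.75)(0.90) − (-0.20)(-0.30) = 0.6150
  C_12 = −[(-0.30)(0.90) − (-0.20)(-0.30)] = 0.3300
  C_13 = (-0.30)(-0.30) − (0.75)(-0.30) = 0.3150
  C_21 = −[(-0.10)(0.90) − (-0.35)(-0.30)] = 0.1950
  C_22 = (0.70)(0.90) − (-0.35)(-0.30) = 0.5250
  C_23 = −[(0.70)(-0.30) − (-0.10)(-0.30)] = 0.2400
  C_31 = (-0.10)(-0.20) − (-0.35)(0.75) = 0.2825
  C_32 = −[(0.70)(-0.20) − (-0.35)(-0.30)] = 0.2450
  C_33 = (0.70)(0.75) − (-0.10)(-0.30) = 0.4950
det(I−A) = Σ_j (I−A)_1j·C_1j = (0.70)(0.6150) + (-0.10)(0.3300) + (-0.35)(0.3150) = 0.28725
adj(I−A) = Cᵀ =
  [ 0.6150   0.1950   0.2825]
  [ 0.3300   0.5250   0.2450]
  [ 0.3150   0.2400   0.4950]
(I − A)⁻¹ = adj(I−A) / det(I−A) ≈
  [   2.1410     0.6789     0.9835]
  [   1.1488     1.8277     0.8529]
  [   1.0966     0.8355     1.7232]
x = (I − A)⁻¹ d = adj(I−A)·d / det(I−A), with det(I−A) = 0.28725:
  x_1 = (0.6150·425 + 0.1950·825 + 0.2825·975) / 0.28725 = 697.6875 / 0.28725 ≈ 2428.85
  x_2 = (0.3300·425 + 0.5250·825 + 0.2450·975) / 0.28725 = 812.25 / 0.28725 ≈ 2827.68
  x_3 = (0.3150·425 + 0.2400·825 + 0.4950·975) / 0.28725 = 814.50 / 0.28725 ≈ 2835.51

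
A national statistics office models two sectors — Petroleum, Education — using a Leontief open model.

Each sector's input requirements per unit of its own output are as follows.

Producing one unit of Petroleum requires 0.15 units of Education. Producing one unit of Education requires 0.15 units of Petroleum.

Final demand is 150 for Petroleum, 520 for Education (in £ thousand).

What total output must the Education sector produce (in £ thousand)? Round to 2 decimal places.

x_E = 554.99

I − A =
  [   1.00    -0.15]
  [  -0.15     1.00]
det(I−A) = (1.00)(1.00) − (-0.15)(-0.15) = 0.9775
adj(I−A) = [[1.00, 0.15], [0.15, 1.00]]
(I − A)⁻¹ = adj(I−A) / det(I−A) ≈
  [   1.0230     0.1535]
  [   0.1535     1.0230]
x = (I − A)⁻¹ d = adj(I−A)·d / det(I−A), with det(I−A) = 0.9775:
  x_P = (1.00·150 + 0.15·520) / 0.9775 = 228.00 / 0.9775 ≈ 233.25
  x_E = (0.15·150 + 1.00·520) / 0.9775 = 542.50 / 0.9775 ≈ 554.99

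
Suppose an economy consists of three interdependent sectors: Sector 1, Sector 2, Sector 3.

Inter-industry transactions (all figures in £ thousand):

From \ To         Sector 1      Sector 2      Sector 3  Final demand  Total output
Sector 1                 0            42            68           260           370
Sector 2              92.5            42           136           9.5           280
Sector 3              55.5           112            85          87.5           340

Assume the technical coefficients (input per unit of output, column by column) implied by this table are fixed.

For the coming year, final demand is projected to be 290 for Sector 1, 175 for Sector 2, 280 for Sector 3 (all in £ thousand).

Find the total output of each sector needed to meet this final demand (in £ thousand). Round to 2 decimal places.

Technical coefficients a_ij = z_ij / X_j:
  a_11 = 0/370 = 0.00, a_21 = 92.5/370 = 0.25, a_31 = 55.5/370 = 0.15
  a_12 = 42/280 = 0.15, a_22 = 42/280 = 0.15, a_32 = 112/280 = 0.40
  a_13 = 68/340 = 0.20, a_23 = 136/340 = 0.40, a_33 = 85/340 = 0.25
I − A =
  [   1.00    -0.15    -0.20]
  [  -0.25     0.85    -0.40]
  [  -0.15    -0.40     0.75]
Cofactors of I−A, C_ij = (−1)^(i+j)·(minor ij) (rows/columns in the sector order above):
  C_11 = (0.85)(0.75) − (-0.40)(-0.40) = 0.4775
  C_12 = −[(-0.25)(0.75) − (-0.40)(-0.15)] = 0.2475
  C_13 = (-0.25)(-0.40) − (0.85)(-0.15) = 0.2275
  C_21 = −[(-0.15)(0.75) − (-0.20)(-0.40)] = 0.1925
  C_22 = (1.00)(0.75) − (-0.20)(-0.15) = 0.7200
  C_23 = −[(1.00)(-0.40) − (-0.15)(-0.15)] = 0.4225
  C_31 = (-0.15)(-0.40) − (-0.20)(0.85) = 0.2300
  C_32 = −[(1.00)(-0.40) − (-0.20)(-0.25)] = 0.4500
  C_33 = (1.00)(0.85) − (-0.15)(-0.25) = 0.8125
det(I−A) = Σ_j (I−A)_1j·C_1j = (1.00)(0.4775) + (-0.15)(0.2475) + (-0.20)(0.2275) = 0.394875
adj(I−A) = Cᵀ =
  [ 0.4775   0.1925   0.2300]
  [ 0.2475   0.7200   0.4500]
  [ 0.2275   0.4225   0.8125]
(I − A)⁻¹ = adj(I−A) / det(I−A) ≈
  [   1.2092     0.4875     0.5825]
  [   0.6268     1.8234     1.1396]
  [   0.5761     1.0700     2.0576]
x = (I − A)⁻¹ d = adj(I−A)·d / det(I−A), with det(I−A) = 0.394875:
  x_1 = (0.4775·290 + 0.1925·175 + 0.2300·280) / 0.394875 = 236.5625 / 0.394875 ≈ 599.08
  x_2 = (0.2475·290 + 0.7200·175 + 0.4500·280) / 0.394875 = 323.775 / 0.394875 ≈ 819.94
  x_3 = (0.2275·290 + 0.4225·175 + 0.8125·280) / 0.394875 = 367.4125 / 0.394875 ≈ 930.45

x_1 = 599.08, x_2 = 819.94, x_3 = 930.45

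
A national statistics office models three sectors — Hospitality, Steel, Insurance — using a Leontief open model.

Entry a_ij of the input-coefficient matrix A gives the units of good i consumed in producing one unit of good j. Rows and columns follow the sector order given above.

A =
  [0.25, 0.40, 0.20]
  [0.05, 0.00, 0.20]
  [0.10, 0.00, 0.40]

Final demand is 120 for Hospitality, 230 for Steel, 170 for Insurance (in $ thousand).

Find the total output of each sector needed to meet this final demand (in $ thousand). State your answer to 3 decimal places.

x_H = 426.341, x_S = 322.195, x_I = 354.390

I − A =
  [   0.75    -0.40    -0.20]
  [  -0.05     1.00    -0.20]
  [  -0.10     0.00     0.60]
Cofactors of I−A, C_ij = (−1)^(i+j)·(minor ij) (rows/columns in the sector order above):
  C_11 = (1.00)(0.60) − (-0.20)(0.00) = 0.6000
  C_12 = −[(-0.05)(0.60) − (-0.20)(-0.10)] = 0.0500
  C_13 = (-0.05)(0.00) − (1.00)(-0.10) = 0.1000
  C_21 = −[(-0.40)(0.60) − (-0.20)(0.00)] = 0.2400
  C_22 = (0.75)(0.60) − (-0.20)(-0.10) = 0.4300
  C_23 = −[(0.75)(0.00) − (-0.40)(-0.10)] = 0.0400
  C_31 = (-0.40)(-0.20) − (-0.20)(1.00) = 0.2800
  C_32 = −[(0.75)(-0.20) − (-0.20)(-0.05)] = 0.1600
  C_33 = (0.75)(1.00) − (-0.40)(-0.05) = 0.7300
det(I−A) = Σ_j (I−A)_1j·C_1j = (0.75)(0.6000) + (-0.40)(0.0500) + (-0.20)(0.1000) = 0.4100
adj(I−A) = Cᵀ =
  [ 0.6000   0.2400   0.2800]
  [ 0.0500   0.4300   0.1600]
  [ 0.1000   0.0400   0.7300]
(I − A)⁻¹ = adj(I−A) / det(I−A) ≈
  [   1.4634     0.5854     0.6829]
  [   0.1220     1.0488     0.3902]
  [   0.2439     0.0976     1.7805]
x = (I − A)⁻¹ d = adj(I−A)·d / det(I−A), with det(I−A) = 0.4100:
  x_H = (0.6000·120 + 0.2400·230 + 0.2800·170) / 0.4100 = 174.80 / 0.4100 ≈ 426.341
  x_S = (0.0500·120 + 0.4300·230 + 0.1600·170) / 0.4100 = 132.10 / 0.4100 ≈ 322.195
  x_I = (0.1000·120 + 0.0400·230 + 0.7300·170) / 0.4100 = 145.30 / 0.4100 ≈ 354.390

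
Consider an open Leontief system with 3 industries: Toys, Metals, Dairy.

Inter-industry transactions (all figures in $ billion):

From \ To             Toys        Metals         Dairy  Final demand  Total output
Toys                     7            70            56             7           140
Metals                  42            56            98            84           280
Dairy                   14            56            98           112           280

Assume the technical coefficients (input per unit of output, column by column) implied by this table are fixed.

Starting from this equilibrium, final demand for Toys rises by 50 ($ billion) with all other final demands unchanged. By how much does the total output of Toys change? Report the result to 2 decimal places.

Δx_T = 65.79

Technical coefficients a_ij = z_ij / X_j:
  a_TT = 7/140 = 0.05, a_MT = 42/140 = 0.30, a_DT = 14/140 = 0.10
  a_TM = 70/280 = 0.25, a_MM = 56/280 = 0.20, a_DM = 56/280 = 0.20
  a_TD = 56/280 = 0.20, a_MD = 98/280 = 0.35, a_DD = 98/280 = 0.35
I − A =
  [   0.95    -0.25    -0.20]
  [  -0.30     0.80    -0.35]
  [  -0.10    -0.20     0.65]
Cofactors of I−A, C_ij = (−1)^(i+j)·(minor ij) (rows/columns in the sector order above):
  C_11 = (0.80)(0.65) − (-0.35)(-0.20) = 0.4500
  C_12 = −[(-0.30)(0.65) − (-0.35)(-0.10)] = 0.2300
  C_13 = (-0.30)(-0.20) − (0.80)(-0.10) = 0.1400
  C_21 = −[(-0.25)(0.65) − (-0.20)(-0.20)] = 0.2025
  C_22 = (0.95)(0.65) − (-0.20)(-0.10) = 0.5975
  C_23 = −[(0.95)(-0.20) − (-0.25)(-0.10)] = 0.2150
  C_31 = (-0.25)(-0.35) − (-0.20)(0.80) = 0.2475
  C_32 = −[(0.95)(-0.35) − (-0.20)(-0.30)] = 0.3925
  C_33 = (0.95)(0.80) − (-0.25)(-0.30) = 0.6850
det(I−A) = Σ_j (I−A)_1j·C_1j = (0.95)(0.4500) + (-0.25)(0.2300) + (-0.20)(0.1400) = 0.3420
adj(I−A) = Cᵀ =
  [ 0.4500   0.2025   0.2475]
  [ 0.2300   0.5975   0.3925]
  [ 0.1400   0.2150   0.6850]
(I − A)⁻¹ = adj(I−A) / det(I−A) ≈
  [   1.3158     0.5921     0.7237]
  [   0.6725     1.7471     1.1477]
  [   0.4094     0.6287     2.0029]
Δx = (I − A)⁻¹ Δd with Δd having +50 in the Toys component and 0 elsewhere.
So Δx_T = L_TT · (+50), where L_TT = adj(I−A)_TT / det(I−A) = 0.4500 / 0.3420.
Δx_T = 0.4500 × (+50) / 0.3420 = 22.50 / 0.3420 ≈ 65.79.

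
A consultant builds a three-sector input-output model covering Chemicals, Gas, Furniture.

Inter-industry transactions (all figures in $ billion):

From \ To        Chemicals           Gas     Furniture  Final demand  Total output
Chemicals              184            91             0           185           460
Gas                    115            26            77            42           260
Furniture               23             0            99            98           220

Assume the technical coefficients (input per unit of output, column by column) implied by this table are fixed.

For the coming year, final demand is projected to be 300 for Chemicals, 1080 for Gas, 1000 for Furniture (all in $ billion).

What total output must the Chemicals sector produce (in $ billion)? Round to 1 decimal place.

x_1 = 1972.8

Technical coefficients a_ij = z_ij / X_j:
  a_11 = 184/460 = 0.40, a_21 = 115/460 = 0.25, a_31 = 23/460 = 0.05
  a_12 = 91/260 = 0.35, a_22 = 26/260 = 0.10, a_32 = 0/260 = 0.00
  a_13 = 0/220 = 0.00, a_23 = 77/220 = 0.35, a_33 = 99/220 = 0.45
I − A =
  [   0.60    -0.35     0.00]
  [  -0.25     0.90    -0.35]
  [  -0.05     0.00     0.55]
Cofactors of I−A, C_ij = (−1)^(i+j)·(minor ij) (rows/columns in the sector order above):
  C_11 = (0.90)(0.55) − (-0.35)(0.00) = 0.4950
  C_12 = −[(-0.25)(0.55) − (-0.35)(-0.05)] = 0.1550
  C_13 = (-0.25)(0.00) − (0.90)(-0.05) = 0.0450
  C_21 = −[(-0.35)(0.55) − (0.00)(0.00)] = 0.1925
  C_22 = (0.60)(0.55) − (0.00)(-0.05) = 0.3300
  C_23 = −[(0.60)(0.00) − (-0.35)(-0.05)] = 0.0175
  C_31 = (-0.35)(-0.35) − (0.00)(0.90) = 0.1225
  C_32 = −[(0.60)(-0.35) − (0.00)(-0.25)] = 0.2100
  C_33 = (0.60)(0.90) − (-0.35)(-0.25) = 0.4525
det(I−A) = Σ_j (I−A)_1j·C_1j = (0.60)(0.4950) + (-0.35)(0.1550) + (0.00)(0.0450) = 0.24275
adj(I−A) = Cᵀ =
  [ 0.4950   0.1925   0.1225]
  [ 0.1550   0.3300   0.2100]
  [ 0.0450   0.0175   0.4525]
(I − A)⁻¹ = adj(I−A) / det(I−A) ≈
  [   2.0391     0.7930     0.5046]
  [   0.6385     1.3594     0.8651]
  [   0.1854     0.0721     1.8641]
x = (I − A)⁻¹ d = adj(I−A)·d / det(I−A), with det(I−A) = 0.24275:
  x_1 = (0.4950·300 + 0.1925·1080 + 0.1225·1000) / 0.24275 = 478.90 / 0.24275 ≈ 1972.8
  x_2 = (0.1550·300 + 0.3300·1080 + 0.2100·1000) / 0.24275 = 612.90 / 0.24275 ≈ 2524.8
  x_3 = (0.0450·300 + 0.0175·1080 + 0.4525·1000) / 0.24275 = 484.90 / 0.24275 ≈ 1997.5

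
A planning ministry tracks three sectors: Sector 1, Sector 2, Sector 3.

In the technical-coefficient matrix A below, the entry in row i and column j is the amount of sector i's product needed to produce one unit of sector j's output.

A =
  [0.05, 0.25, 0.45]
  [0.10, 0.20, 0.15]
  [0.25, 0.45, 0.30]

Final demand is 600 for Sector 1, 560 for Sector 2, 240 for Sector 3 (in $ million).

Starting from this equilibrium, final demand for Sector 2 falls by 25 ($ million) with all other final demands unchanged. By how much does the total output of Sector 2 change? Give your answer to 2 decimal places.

Δx_2 = -41.76

I − A =
  [   0.95    -0.25    -0.45]
  [  -0.10     0.80    -0.15]
  [  -0.25    -0.45     0.70]
Cofactors of I−A, C_ij = (−1)^(i+j)·(minor ij) (rows/columns in the sector order above):
  C_11 = (0.80)(0.70) − (-0.15)(-0.45) = 0.4925
  C_12 = −[(-0.10)(0.70) − (-0.15)(-0.25)] = 0.1075
  C_13 = (-0.10)(-0.45) − (0.80)(-0.25) = 0.2450
  C_21 = −[(-0.25)(0.70) − (-0.45)(-0.45)] = 0.3775
  C_22 = (0.95)(0.70) − (-0.45)(-0.25) = 0.5525
  C_23 = −[(0.95)(-0.45) − (-0.25)(-0.25)] = 0.4900
  C_31 = (-0.25)(-0.15) − (-0.45)(0.80) = 0.3975
  C_32 = −[(0.95)(-0.15) − (-0.45)(-0.10)] = 0.1875
  C_33 = (0.95)(0.80) − (-0.25)(-0.10) = 0.7350
det(I−A) = Σ_j (I−A)_1j·C_1j = (0.95)(0.4925) + (-0.25)(0.1075) + (-0.45)(0.2450) = 0.33075
adj(I−A) = Cᵀ =
  [ 0.4925   0.3775   0.3975]
  [ 0.1075   0.5525   0.1875]
  [ 0.2450   0.4900   0.7350]
(I − A)⁻¹ = adj(I−A) / det(I−A) ≈
  [   1.4890     1.1413     1.2018]
  [   0.3250     1.6704     0.5669]
  [   0.7407     1.4815     2.2222]
Δx = (I − A)⁻¹ Δd with Δd having -25 in the Sector 2 component and 0 elsewhere.
So Δx_2 = L_22 · (-25), where L_22 = adj(I−A)_22 / det(I−A) = 0.5525 / 0.33075.
Δx_2 = 0.5525 × (-25) / 0.33075 = -13.8125 / 0.33075 ≈ -41.76.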